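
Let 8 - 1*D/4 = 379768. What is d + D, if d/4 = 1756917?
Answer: 5508628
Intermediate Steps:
d = 7027668 (d = 4*1756917 = 7027668)
D = -1519040 (D = 32 - 4*379768 = 32 - 1519072 = -1519040)
d + D = 7027668 - 1519040 = 5508628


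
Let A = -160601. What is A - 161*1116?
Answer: -340277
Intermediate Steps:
A - 161*1116 = -160601 - 161*1116 = -160601 - 1*179676 = -160601 - 179676 = -340277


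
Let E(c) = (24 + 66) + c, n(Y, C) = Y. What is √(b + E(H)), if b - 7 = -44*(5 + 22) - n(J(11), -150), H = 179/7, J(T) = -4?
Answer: I*√52010/7 ≈ 32.58*I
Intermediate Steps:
H = 179/7 (H = 179*(⅐) = 179/7 ≈ 25.571)
E(c) = 90 + c
b = -1177 (b = 7 + (-44*(5 + 22) - 1*(-4)) = 7 + (-44*27 + 4) = 7 + (-1188 + 4) = 7 - 1184 = -1177)
√(b + E(H)) = √(-1177 + (90 + 179/7)) = √(-1177 + 809/7) = √(-7430/7) = I*√52010/7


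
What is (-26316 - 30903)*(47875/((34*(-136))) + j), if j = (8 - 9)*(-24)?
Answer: -3610576119/4624 ≈ -7.8083e+5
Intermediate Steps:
j = 24 (j = -1*(-24) = 24)
(-26316 - 30903)*(47875/((34*(-136))) + j) = (-26316 - 30903)*(47875/((34*(-136))) + 24) = -57219*(47875/(-4624) + 24) = -57219*(47875*(-1/4624) + 24) = -57219*(-47875/4624 + 24) = -57219*63101/4624 = -3610576119/4624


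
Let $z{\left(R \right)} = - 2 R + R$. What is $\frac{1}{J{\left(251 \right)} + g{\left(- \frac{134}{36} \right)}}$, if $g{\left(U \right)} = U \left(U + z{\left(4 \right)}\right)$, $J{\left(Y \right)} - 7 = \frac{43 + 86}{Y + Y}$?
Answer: $\frac{81324}{2927729} \approx 0.027777$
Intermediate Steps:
$z{\left(R \right)} = - R$
$J{\left(Y \right)} = 7 + \frac{129}{2 Y}$ ($J{\left(Y \right)} = 7 + \frac{43 + 86}{Y + Y} = 7 + \frac{129}{2 Y}$)
$g{\left(U \right)} = U \left(-4 + U\right)$ ($g{\left(U \right)} = U \left(U - 4\right) = U \left(-4 + U\right)$)
$\frac{1}{J{\left(251 \right)} + g{\left(- \frac{134}{36} \right)}} = \frac{1}{\left(7 + \frac{129}{2 \cdot 251}\right) + - \frac{134}{36} \left(-4 - \frac{134}{36}\right)} = \frac{1}{\left(7 + \frac{129}{2} \cdot \frac{1}{251}\right) + \left(-134\right) \frac{1}{36} \left(-4 - \frac{67}{18}\right)} = \frac{1}{\left(7 + \frac{129}{502}\right) - \frac{67 \left(-4 - \frac{67}{18}\right)}{18}} = \frac{1}{\frac{3643}{502} - - \frac{9313}{324}} = \frac{1}{\frac{3643}{502} + \frac{9313}{324}} = \frac{1}{\frac{2927729}{81324}} = \frac{81324}{2927729}$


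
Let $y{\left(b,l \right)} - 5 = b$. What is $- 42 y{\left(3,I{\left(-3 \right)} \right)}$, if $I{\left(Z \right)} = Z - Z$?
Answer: $-336$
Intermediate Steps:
$I{\left(Z \right)} = 0$
$y{\left(b,l \right)} = 5 + b$
$- 42 y{\left(3,I{\left(-3 \right)} \right)} = - 42 \left(5 + 3\right) = \left(-42\right) 8 = -336$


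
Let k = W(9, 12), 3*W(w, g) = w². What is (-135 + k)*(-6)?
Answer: 648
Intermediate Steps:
W(w, g) = w²/3
k = 27 (k = (⅓)*9² = (⅓)*81 = 27)
(-135 + k)*(-6) = (-135 + 27)*(-6) = -108*(-6) = 648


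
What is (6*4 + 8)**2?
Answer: 1024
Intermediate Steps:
(6*4 + 8)**2 = (24 + 8)**2 = 32**2 = 1024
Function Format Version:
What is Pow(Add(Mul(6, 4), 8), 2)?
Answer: 1024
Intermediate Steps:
Pow(Add(Mul(6, 4), 8), 2) = Pow(Add(24, 8), 2) = Pow(32, 2) = 1024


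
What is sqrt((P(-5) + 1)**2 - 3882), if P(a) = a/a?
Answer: I*sqrt(3878) ≈ 62.274*I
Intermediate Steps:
P(a) = 1
sqrt((P(-5) + 1)**2 - 3882) = sqrt((1 + 1)**2 - 3882) = sqrt(2**2 - 3882) = sqrt(4 - 3882) = sqrt(-3878) = I*sqrt(3878)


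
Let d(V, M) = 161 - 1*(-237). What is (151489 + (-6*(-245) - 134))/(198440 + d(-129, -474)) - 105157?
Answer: -20909054741/198838 ≈ -1.0516e+5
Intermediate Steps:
d(V, M) = 398 (d(V, M) = 161 + 237 = 398)
(151489 + (-6*(-245) - 134))/(198440 + d(-129, -474)) - 105157 = (151489 + (-6*(-245) - 134))/(198440 + 398) - 105157 = (151489 + (1470 - 134))/198838 - 105157 = (151489 + 1336)*(1/198838) - 105157 = 152825*(1/198838) - 105157 = 152825/198838 - 105157 = -20909054741/198838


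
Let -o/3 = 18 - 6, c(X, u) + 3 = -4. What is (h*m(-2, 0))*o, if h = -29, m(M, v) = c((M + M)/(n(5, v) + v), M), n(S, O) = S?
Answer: -7308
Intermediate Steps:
c(X, u) = -7 (c(X, u) = -3 - 4 = -7)
o = -36 (o = -3*(18 - 6) = -3*12 = -36)
m(M, v) = -7
(h*m(-2, 0))*o = -29*(-7)*(-36) = 203*(-36) = -7308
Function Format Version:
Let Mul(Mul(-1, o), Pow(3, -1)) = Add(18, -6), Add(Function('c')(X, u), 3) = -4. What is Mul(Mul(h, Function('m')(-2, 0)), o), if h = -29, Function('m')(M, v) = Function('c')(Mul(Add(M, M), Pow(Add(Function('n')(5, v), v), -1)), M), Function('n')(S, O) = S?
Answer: -7308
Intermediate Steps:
Function('c')(X, u) = -7 (Function('c')(X, u) = Add(-3, -4) = -7)
o = -36 (o = Mul(-3, Add(18, -6)) = Mul(-3, 12) = -36)
Function('m')(M, v) = -7
Mul(Mul(h, Function('m')(-2, 0)), o) = Mul(Mul(-29, -7), -36) = Mul(203, -36) = -7308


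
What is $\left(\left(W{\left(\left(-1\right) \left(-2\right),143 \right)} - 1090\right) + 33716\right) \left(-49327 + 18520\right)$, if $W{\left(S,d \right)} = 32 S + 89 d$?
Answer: $-1399161519$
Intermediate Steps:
$\left(\left(W{\left(\left(-1\right) \left(-2\right),143 \right)} - 1090\right) + 33716\right) \left(-49327 + 18520\right) = \left(\left(\left(32 \left(\left(-1\right) \left(-2\right)\right) + 89 \cdot 143\right) - 1090\right) + 33716\right) \left(-49327 + 18520\right) = \left(\left(\left(32 \cdot 2 + 12727\right) - 1090\right) + 33716\right) \left(-30807\right) = \left(\left(\left(64 + 12727\right) - 1090\right) + 33716\right) \left(-30807\right) = \left(\left(12791 - 1090\right) + 33716\right) \left(-30807\right) = \left(11701 + 33716\right) \left(-30807\right) = 45417 \left(-30807\right) = -1399161519$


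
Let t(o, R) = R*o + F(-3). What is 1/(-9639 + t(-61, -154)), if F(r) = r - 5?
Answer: -1/253 ≈ -0.0039526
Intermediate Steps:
F(r) = -5 + r
t(o, R) = -8 + R*o (t(o, R) = R*o + (-5 - 3) = R*o - 8 = -8 + R*o)
1/(-9639 + t(-61, -154)) = 1/(-9639 + (-8 - 154*(-61))) = 1/(-9639 + (-8 + 9394)) = 1/(-9639 + 9386) = 1/(-253) = -1/253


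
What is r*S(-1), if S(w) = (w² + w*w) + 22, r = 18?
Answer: 432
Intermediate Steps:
S(w) = 22 + 2*w² (S(w) = (w² + w²) + 22 = 2*w² + 22 = 22 + 2*w²)
r*S(-1) = 18*(22 + 2*(-1)²) = 18*(22 + 2*1) = 18*(22 + 2) = 18*24 = 432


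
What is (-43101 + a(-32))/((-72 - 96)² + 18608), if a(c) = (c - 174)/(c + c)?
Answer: -1379129/1498624 ≈ -0.92026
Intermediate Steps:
a(c) = (-174 + c)/(2*c) (a(c) = (-174 + c)/((2*c)) = (-174 + c)*(1/(2*c)) = (-174 + c)/(2*c))
(-43101 + a(-32))/((-72 - 96)² + 18608) = (-43101 + (½)*(-174 - 32)/(-32))/((-72 - 96)² + 18608) = (-43101 + (½)*(-1/32)*(-206))/((-168)² + 18608) = (-43101 + 103/32)/(28224 + 18608) = -1379129/32/46832 = -1379129/32*1/46832 = -1379129/1498624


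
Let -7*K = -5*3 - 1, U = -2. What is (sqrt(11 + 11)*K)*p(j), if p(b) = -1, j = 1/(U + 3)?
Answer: -16*sqrt(22)/7 ≈ -10.721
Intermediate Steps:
j = 1 (j = 1/(-2 + 3) = 1/1 = 1)
K = 16/7 (K = -(-5*3 - 1)/7 = -(-15 - 1)/7 = -1/7*(-16) = 16/7 ≈ 2.2857)
(sqrt(11 + 11)*K)*p(j) = (sqrt(11 + 11)*(16/7))*(-1) = (sqrt(22)*(16/7))*(-1) = (16*sqrt(22)/7)*(-1) = -16*sqrt(22)/7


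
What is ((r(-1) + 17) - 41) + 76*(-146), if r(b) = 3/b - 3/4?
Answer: -44495/4 ≈ -11124.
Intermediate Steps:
r(b) = -3/4 + 3/b (r(b) = 3/b - 3*1/4 = 3/b - 3/4 = -3/4 + 3/b)
((r(-1) + 17) - 41) + 76*(-146) = (((-3/4 + 3/(-1)) + 17) - 41) + 76*(-146) = (((-3/4 + 3*(-1)) + 17) - 41) - 11096 = (((-3/4 - 3) + 17) - 41) - 11096 = ((-15/4 + 17) - 41) - 11096 = (53/4 - 41) - 11096 = -111/4 - 11096 = -44495/4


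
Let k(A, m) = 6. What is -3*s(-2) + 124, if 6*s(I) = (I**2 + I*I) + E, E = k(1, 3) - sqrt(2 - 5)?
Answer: 117 + I*sqrt(3)/2 ≈ 117.0 + 0.86602*I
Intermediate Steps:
E = 6 - I*sqrt(3) (E = 6 - sqrt(2 - 5) = 6 - sqrt(-3) = 6 - I*sqrt(3) ≈ 6.0 - 1.732*I)
s(I) = 1 + I**2/3 - I*sqrt(3)/6 (s(I) = ((I**2 + I*I) + (6 - I*sqrt(3)))/6 = ((I**2 + I**2) + (6 - I*sqrt(3)))/6 = (2*I**2 + (6 - I*sqrt(3)))/6 = (6 + 2*I**2 - I*sqrt(3))/6 = 1 + I**2/3 - I*sqrt(3)/6)
-3*s(-2) + 124 = -3*(1 + (1/3)*(-2)**2 - I*sqrt(3)/6) + 124 = -3*(1 + (1/3)*4 - I*sqrt(3)/6) + 124 = -3*(1 + 4/3 - I*sqrt(3)/6) + 124 = -3*(7/3 - I*sqrt(3)/6) + 124 = (-7 + I*sqrt(3)/2) + 124 = 117 + I*sqrt(3)/2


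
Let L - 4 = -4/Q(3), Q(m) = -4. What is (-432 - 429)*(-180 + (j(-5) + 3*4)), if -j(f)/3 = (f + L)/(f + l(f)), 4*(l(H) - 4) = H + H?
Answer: 144648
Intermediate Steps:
l(H) = 4 + H/2 (l(H) = 4 + (H + H)/4 = 4 + (2*H)/4 = 4 + H/2)
L = 5 (L = 4 - 4/(-4) = 4 - 4*(-¼) = 4 + 1 = 5)
j(f) = -3*(5 + f)/(4 + 3*f/2) (j(f) = -3*(f + 5)/(f + (4 + f/2)) = -3*(5 + f)/(4 + 3*f/2))
(-432 - 429)*(-180 + (j(-5) + 3*4)) = (-432 - 429)*(-180 + (6*(-5 - 1*(-5))/(8 + 3*(-5)) + 3*4)) = -861*(-180 + (6*(-5 + 5)/(8 - 15) + 12)) = -861*(-180 + (6*0/(-7) + 12)) = -861*(-180 + (6*(-⅐)*0 + 12)) = -861*(-180 + (0 + 12)) = -861*(-180 + 12) = -861*(-168) = 144648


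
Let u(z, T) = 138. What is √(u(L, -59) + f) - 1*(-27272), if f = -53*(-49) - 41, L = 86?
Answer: 27272 + √2694 ≈ 27324.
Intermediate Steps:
f = 2556 (f = 2597 - 41 = 2556)
√(u(L, -59) + f) - 1*(-27272) = √(138 + 2556) - 1*(-27272) = √2694 + 27272 = 27272 + √2694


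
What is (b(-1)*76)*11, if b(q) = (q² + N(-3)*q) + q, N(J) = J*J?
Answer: -7524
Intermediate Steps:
N(J) = J²
b(q) = q² + 10*q (b(q) = (q² + (-3)²*q) + q = (q² + 9*q) + q = q² + 10*q)
(b(-1)*76)*11 = (-(10 - 1)*76)*11 = (-1*9*76)*11 = -9*76*11 = -684*11 = -7524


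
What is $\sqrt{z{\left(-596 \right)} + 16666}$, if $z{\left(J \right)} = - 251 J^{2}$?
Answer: $5 i \sqrt{3565702} \approx 9441.5 i$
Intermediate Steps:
$\sqrt{z{\left(-596 \right)} + 16666} = \sqrt{- 251 \left(-596\right)^{2} + 16666} = \sqrt{\left(-251\right) 355216 + 16666} = \sqrt{-89159216 + 16666} = \sqrt{-89142550} = 5 i \sqrt{3565702}$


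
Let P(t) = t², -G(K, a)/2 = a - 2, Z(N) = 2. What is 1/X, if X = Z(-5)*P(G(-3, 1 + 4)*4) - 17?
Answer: 1/1135 ≈ 0.00088106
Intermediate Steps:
G(K, a) = 4 - 2*a (G(K, a) = -2*(a - 2) = -2*(-2 + a) = 4 - 2*a)
X = 1135 (X = 2*((4 - 2*(1 + 4))*4)² - 17 = 2*((4 - 2*5)*4)² - 17 = 2*((4 - 10)*4)² - 17 = 2*(-6*4)² - 17 = 2*(-24)² - 17 = 2*576 - 17 = 1152 - 17 = 1135)
1/X = 1/1135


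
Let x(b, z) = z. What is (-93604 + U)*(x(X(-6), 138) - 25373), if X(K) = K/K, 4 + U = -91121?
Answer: 4661636315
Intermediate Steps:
U = -91125 (U = -4 - 91121 = -91125)
X(K) = 1
(-93604 + U)*(x(X(-6), 138) - 25373) = (-93604 - 91125)*(138 - 25373) = -184729*(-25235) = 4661636315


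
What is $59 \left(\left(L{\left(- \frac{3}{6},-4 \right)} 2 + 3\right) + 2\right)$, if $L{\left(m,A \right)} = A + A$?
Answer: $-649$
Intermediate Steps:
$L{\left(m,A \right)} = 2 A$
$59 \left(\left(L{\left(- \frac{3}{6},-4 \right)} 2 + 3\right) + 2\right) = 59 \left(\left(2 \left(-4\right) 2 + 3\right) + 2\right) = 59 \left(\left(\left(-8\right) 2 + 3\right) + 2\right) = 59 \left(\left(-16 + 3\right) + 2\right) = 59 \left(-13 + 2\right) = 59 \left(-11\right) = -649$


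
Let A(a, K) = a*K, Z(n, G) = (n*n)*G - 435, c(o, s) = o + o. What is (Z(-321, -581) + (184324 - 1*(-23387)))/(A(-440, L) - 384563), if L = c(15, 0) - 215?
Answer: 59659545/303163 ≈ 196.79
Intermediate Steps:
c(o, s) = 2*o
Z(n, G) = -435 + G*n² (Z(n, G) = n²*G - 435 = G*n² - 435 = -435 + G*n²)
L = -185 (L = 2*15 - 215 = 30 - 215 = -185)
A(a, K) = K*a
(Z(-321, -581) + (184324 - 1*(-23387)))/(A(-440, L) - 384563) = ((-435 - 581*(-321)²) + (184324 - 1*(-23387)))/(-185*(-440) - 384563) = ((-435 - 581*103041) + (184324 + 23387))/(81400 - 384563) = ((-435 - 59866821) + 207711)/(-303163) = (-59867256 + 207711)*(-1/303163) = -59659545*(-1/303163) = 59659545/303163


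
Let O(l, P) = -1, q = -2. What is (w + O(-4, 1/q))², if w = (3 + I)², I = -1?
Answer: 9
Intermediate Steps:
w = 4 (w = (3 - 1)² = 2² = 4)
(w + O(-4, 1/q))² = (4 - 1)² = 3² = 9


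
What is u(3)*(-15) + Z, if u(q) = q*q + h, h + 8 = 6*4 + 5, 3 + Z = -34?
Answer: -487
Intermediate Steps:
Z = -37 (Z = -3 - 34 = -37)
h = 21 (h = -8 + (6*4 + 5) = -8 + (24 + 5) = -8 + 29 = 21)
u(q) = 21 + q² (u(q) = q*q + 21 = q² + 21 = 21 + q²)
u(3)*(-15) + Z = (21 + 3²)*(-15) - 37 = (21 + 9)*(-15) - 37 = 30*(-15) - 37 = -450 - 37 = -487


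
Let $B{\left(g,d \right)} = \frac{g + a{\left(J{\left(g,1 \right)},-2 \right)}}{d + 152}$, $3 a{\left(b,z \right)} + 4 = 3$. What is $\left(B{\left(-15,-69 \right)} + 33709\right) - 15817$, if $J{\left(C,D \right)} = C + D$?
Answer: $\frac{4455062}{249} \approx 17892.0$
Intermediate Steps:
$a{\left(b,z \right)} = - \frac{1}{3}$ ($a{\left(b,z \right)} = - \frac{4}{3} + \frac{1}{3} \cdot 3 = - \frac{4}{3} + 1 = - \frac{1}{3}$)
$B{\left(g,d \right)} = \frac{- \frac{1}{3} + g}{152 + d}$ ($B{\left(g,d \right)} = \frac{g - \frac{1}{3}}{d + 152} = \frac{- \frac{1}{3} + g}{152 + d}$)
$\left(B{\left(-15,-69 \right)} + 33709\right) - 15817 = \left(\frac{- \frac{1}{3} - 15}{152 - 69} + 33709\right) - 15817 = \left(\frac{1}{83} \left(- \frac{46}{3}\right) + 33709\right) - 15817 = \left(- \frac{46}{249} + 33709\right) - 15817 = \frac{8393495}{249} - 15817 = \frac{4455062}{249}$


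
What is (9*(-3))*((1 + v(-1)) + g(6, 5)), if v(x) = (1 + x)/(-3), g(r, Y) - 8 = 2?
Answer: -297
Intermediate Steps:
g(r, Y) = 10 (g(r, Y) = 8 + 2 = 10)
v(x) = -1/3 - x/3 (v(x) = (1 + x)*(-1/3) = -1/3 - x/3)
(9*(-3))*((1 + v(-1)) + g(6, 5)) = (9*(-3))*((1 + (-1/3 - 1/3*(-1))) + 10) = -27*((1 + (-1/3 + 1/3)) + 10) = -27*((1 + 0) + 10) = -27*(1 + 10) = -27*11 = -297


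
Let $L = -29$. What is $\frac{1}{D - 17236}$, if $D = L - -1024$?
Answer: $- \frac{1}{16241} \approx -6.1573 \cdot 10^{-5}$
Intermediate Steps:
$D = 995$ ($D = -29 - -1024 = -29 + 1024 = 995$)
$\frac{1}{D - 17236} = \frac{1}{995 - 17236} = \frac{1}{-16241} = - \frac{1}{16241}$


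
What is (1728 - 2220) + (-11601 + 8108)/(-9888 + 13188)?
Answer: -1627093/3300 ≈ -493.06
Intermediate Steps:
(1728 - 2220) + (-11601 + 8108)/(-9888 + 13188) = -492 - 3493/3300 = -1627093/3300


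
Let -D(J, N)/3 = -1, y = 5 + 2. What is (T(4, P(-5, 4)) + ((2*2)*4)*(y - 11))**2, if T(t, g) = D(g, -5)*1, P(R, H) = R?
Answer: 3721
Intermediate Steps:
y = 7
D(J, N) = 3 (D(J, N) = -3*(-1) = 3)
T(t, g) = 3 (T(t, g) = 3*1 = 3)
(T(4, P(-5, 4)) + ((2*2)*4)*(y - 11))**2 = (3 + ((2*2)*4)*(7 - 11))**2 = (3 + (4*4)*(-4))**2 = (3 + 16*(-4))**2 = (3 - 64)**2 = (-61)**2 = 3721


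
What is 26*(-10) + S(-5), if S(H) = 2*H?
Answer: -270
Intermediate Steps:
26*(-10) + S(-5) = 26*(-10) + 2*(-5) = -260 - 10 = -270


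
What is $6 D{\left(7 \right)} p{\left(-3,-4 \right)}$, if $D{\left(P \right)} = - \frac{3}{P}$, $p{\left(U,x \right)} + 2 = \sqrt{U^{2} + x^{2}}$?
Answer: $- \frac{54}{7} \approx -7.7143$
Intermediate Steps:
$p{\left(U,x \right)} = -2 + \sqrt{U^{2} + x^{2}}$
$6 D{\left(7 \right)} p{\left(-3,-4 \right)} = 6 \left(- \frac{3}{7}\right) \left(-2 + \sqrt{\left(-3\right)^{2} + \left(-4\right)^{2}}\right) = 6 \left(\left(-3\right) \frac{1}{7}\right) \left(-2 + \sqrt{9 + 16}\right) = 6 \left(- \frac{3}{7}\right) \left(-2 + \sqrt{25}\right) = - \frac{18 \left(-2 + 5\right)}{7} = \left(- \frac{18}{7}\right) 3 = - \frac{54}{7}$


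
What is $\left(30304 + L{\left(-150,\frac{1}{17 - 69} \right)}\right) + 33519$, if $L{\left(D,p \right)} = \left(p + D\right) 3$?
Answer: $\frac{3295393}{52} \approx 63373.0$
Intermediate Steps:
$L{\left(D,p \right)} = 3 D + 3 p$ ($L{\left(D,p \right)} = \left(D + p\right) 3 = 3 D + 3 p$)
$\left(30304 + L{\left(-150,\frac{1}{17 - 69} \right)}\right) + 33519 = \left(30304 + \left(3 \left(-150\right) + \frac{3}{17 - 69}\right)\right) + 33519 = \left(30304 - \left(450 - \frac{3}{-52}\right)\right) + 33519 = \left(30304 + \left(-450 + 3 \left(- \frac{1}{52}\right)\right)\right) + 33519 = \left(30304 - \frac{23403}{52}\right) + 33519 = \frac{1552405}{52} + 33519 = \frac{3295393}{52}$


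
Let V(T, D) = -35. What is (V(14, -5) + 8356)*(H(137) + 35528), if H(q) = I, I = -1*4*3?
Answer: 295528636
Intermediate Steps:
I = -12 (I = -4*3 = -12)
H(q) = -12
(V(14, -5) + 8356)*(H(137) + 35528) = (-35 + 8356)*(-12 + 35528) = 8321*35516 = 295528636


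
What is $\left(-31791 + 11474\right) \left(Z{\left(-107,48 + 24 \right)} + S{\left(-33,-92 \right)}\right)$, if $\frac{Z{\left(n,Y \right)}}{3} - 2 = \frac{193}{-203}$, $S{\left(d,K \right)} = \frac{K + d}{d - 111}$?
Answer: $- \frac{2385032947}{29232} \approx -81590.0$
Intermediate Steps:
$S{\left(d,K \right)} = \frac{K + d}{-111 + d}$
$Z{\left(n,Y \right)} = \frac{639}{203}$ ($Z{\left(n,Y \right)} = 6 + 3 \frac{193}{-203} = 6 + 3 \cdot 193 \left(- \frac{1}{203}\right) = 6 + 3 \left(- \frac{193}{203}\right) = 6 - \frac{579}{203} = \frac{639}{203}$)
$\left(-31791 + 11474\right) \left(Z{\left(-107,48 + 24 \right)} + S{\left(-33,-92 \right)}\right) = \left(-31791 + 11474\right) \left(\frac{639}{203} + \frac{-92 - 33}{-111 - 33}\right) = - 20317 \left(\frac{639}{203} + \frac{1}{-144} \left(-125\right)\right) = - 20317 \left(\frac{639}{203} - - \frac{125}{144}\right) = - 20317 \left(\frac{639}{203} + \frac{125}{144}\right) = \left(-20317\right) \frac{117391}{29232} = - \frac{2385032947}{29232}$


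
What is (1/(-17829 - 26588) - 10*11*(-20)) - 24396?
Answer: -985879733/44417 ≈ -22196.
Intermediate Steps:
(1/(-17829 - 26588) - 10*11*(-20)) - 24396 = (1/(-44417) - 110*(-20)) - 24396 = (-1/44417 + 2200) - 24396 = 97717399/44417 - 24396 = -985879733/44417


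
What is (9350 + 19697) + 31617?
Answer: 60664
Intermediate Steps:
(9350 + 19697) + 31617 = 29047 + 31617 = 60664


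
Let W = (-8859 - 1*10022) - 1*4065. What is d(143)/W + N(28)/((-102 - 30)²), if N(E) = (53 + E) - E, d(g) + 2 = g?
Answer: -56393/18173232 ≈ -0.0031031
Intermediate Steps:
d(g) = -2 + g
W = -22946 (W = (-8859 - 10022) - 4065 = -18881 - 4065 = -22946)
N(E) = 53
d(143)/W + N(28)/((-102 - 30)²) = (-2 + 143)/(-22946) + 53/((-102 - 30)²) = 141*(-1/22946) + 53/((-132)²) = -141/22946 + 53/17424 = -56393/18173232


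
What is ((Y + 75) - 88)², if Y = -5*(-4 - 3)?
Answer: 484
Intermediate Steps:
Y = 35 (Y = -5*(-7) = 35)
((Y + 75) - 88)² = ((35 + 75) - 88)² = (110 - 88)² = 22² = 484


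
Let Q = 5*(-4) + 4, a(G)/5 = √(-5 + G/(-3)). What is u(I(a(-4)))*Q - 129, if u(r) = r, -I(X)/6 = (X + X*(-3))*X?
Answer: 17471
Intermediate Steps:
a(G) = 5*√(-5 - G/3) (a(G) = 5*√(-5 + G/(-3)) = 5*√(-5 + G*(-⅓)) = 5*√(-5 - G/3))
Q = -16 (Q = -20 + 4 = -16)
I(X) = 12*X² (I(X) = -6*(X + X*(-3))*X = -6*(X - 3*X)*X = -6*(-2*X)*X = -(-12)*X² = 12*X²)
u(I(a(-4)))*Q - 129 = (12*(5*√(-45 - 3*(-4))/3)²)*(-16) - 129 = (12*(5*√(-45 + 12)/3)²)*(-16) - 129 = (12*(5*√(-33)/3)²)*(-16) - 129 = (12*(5*(I*√33)/3)²)*(-16) - 129 = (12*(5*I*√33/3)²)*(-16) - 129 = (12*(-275/3))*(-16) - 129 = -1100*(-16) - 129 = 17600 - 129 = 17471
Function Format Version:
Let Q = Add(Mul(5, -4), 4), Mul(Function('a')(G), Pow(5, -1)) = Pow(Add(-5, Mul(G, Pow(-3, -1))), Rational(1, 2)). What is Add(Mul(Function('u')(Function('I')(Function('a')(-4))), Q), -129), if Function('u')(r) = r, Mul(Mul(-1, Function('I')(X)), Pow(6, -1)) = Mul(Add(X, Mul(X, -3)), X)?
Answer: 17471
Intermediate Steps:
Function('a')(G) = Mul(5, Pow(Add(-5, Mul(Rational(-1, 3), G)), Rational(1, 2))) (Function('a')(G) = Mul(5, Pow(Add(-5, Mul(G, Pow(-3, -1))), Rational(1, 2))) = Mul(5, Pow(Add(-5, Mul(G, Rational(-1, 3))), Rational(1, 2))) = Mul(5, Pow(Add(-5, Mul(Rational(-1, 3), G)), Rational(1, 2))))
Q = -16 (Q = Add(-20, 4) = -16)
Function('I')(X) = Mul(12, Pow(X, 2)) (Function('I')(X) = Mul(-6, Mul(Add(X, Mul(X, -3)), X)) = Mul(-6, Mul(Add(X, Mul(-3, X)), X)) = Mul(-6, Mul(Mul(-2, X), X)) = Mul(-6, Mul(-2, Pow(X, 2))) = Mul(12, Pow(X, 2)))
Add(Mul(Function('u')(Function('I')(Function('a')(-4))), Q), -129) = Add(Mul(Mul(12, Pow(Mul(Rational(5, 3), Pow(Add(-45, Mul(-3, -4)), Rational(1, 2))), 2)), -16), -129) = Add(Mul(Mul(12, Pow(Mul(Rational(5, 3), Pow(Add(-45, 12), Rational(1, 2))), 2)), -16), -129) = Add(Mul(Mul(12, Pow(Mul(Rational(5, 3), Pow(-33, Rational(1, 2))), 2)), -16), -129) = Add(Mul(Mul(12, Pow(Mul(Rational(5, 3), Mul(I, Pow(33, Rational(1, 2)))), 2)), -16), -129) = Add(Mul(Mul(12, Pow(Mul(Rational(5, 3), I, Pow(33, Rational(1, 2))), 2)), -16), -129) = Add(Mul(Mul(12, Rational(-275, 3)), -16), -129) = Add(Mul(-1100, -16), -129) = Add(17600, -129) = 17471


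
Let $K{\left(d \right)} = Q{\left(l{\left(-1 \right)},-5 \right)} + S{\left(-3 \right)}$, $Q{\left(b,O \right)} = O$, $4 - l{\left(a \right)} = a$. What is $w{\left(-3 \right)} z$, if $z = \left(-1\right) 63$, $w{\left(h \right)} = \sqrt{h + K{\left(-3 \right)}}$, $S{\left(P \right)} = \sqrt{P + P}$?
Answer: $- 63 \sqrt{-8 + i \sqrt{6}} \approx -26.973 - 180.22 i$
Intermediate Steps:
$S{\left(P \right)} = \sqrt{2} \sqrt{P}$ ($S{\left(P \right)} = \sqrt{2 P} = \sqrt{2} \sqrt{P}$)
$l{\left(a \right)} = 4 - a$
$K{\left(d \right)} = -5 + i \sqrt{6}$ ($K{\left(d \right)} = -5 + \sqrt{2} \sqrt{-3} = -5 + \sqrt{2} i \sqrt{3} = -5 + i \sqrt{6}$)
$w{\left(h \right)} = \sqrt{-5 + h + i \sqrt{6}}$ ($w{\left(h \right)} = \sqrt{h - \left(5 - i \sqrt{6}\right)} = \sqrt{-5 + h + i \sqrt{6}}$)
$z = -63$
$w{\left(-3 \right)} z = \sqrt{-5 - 3 + i \sqrt{6}} \left(-63\right) = \sqrt{-8 + i \sqrt{6}} \left(-63\right) = - 63 \sqrt{-8 + i \sqrt{6}}$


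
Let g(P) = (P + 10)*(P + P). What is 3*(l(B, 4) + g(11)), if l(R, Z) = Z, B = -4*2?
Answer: 1398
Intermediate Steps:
B = -8
g(P) = 2*P*(10 + P) (g(P) = (10 + P)*(2*P) = 2*P*(10 + P))
3*(l(B, 4) + g(11)) = 3*(4 + 2*11*(10 + 11)) = 3*(4 + 2*11*21) = 3*(4 + 462) = 3*466 = 1398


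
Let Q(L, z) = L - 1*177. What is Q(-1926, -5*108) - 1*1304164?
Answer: -1306267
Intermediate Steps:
Q(L, z) = -177 + L (Q(L, z) = L - 177 = -177 + L)
Q(-1926, -5*108) - 1*1304164 = (-177 - 1926) - 1*1304164 = -2103 - 1304164 = -1306267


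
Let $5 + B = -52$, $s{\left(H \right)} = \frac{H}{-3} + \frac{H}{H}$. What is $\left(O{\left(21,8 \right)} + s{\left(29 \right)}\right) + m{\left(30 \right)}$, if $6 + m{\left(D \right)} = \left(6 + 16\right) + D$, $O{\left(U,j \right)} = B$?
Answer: $- \frac{59}{3} \approx -19.667$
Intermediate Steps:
$s{\left(H \right)} = 1 - \frac{H}{3}$ ($s{\left(H \right)} = H \left(- \frac{1}{3}\right) + 1 = - \frac{H}{3} + 1 = 1 - \frac{H}{3}$)
$B = -57$ ($B = -5 - 52 = -57$)
$O{\left(U,j \right)} = -57$
$m{\left(D \right)} = 16 + D$ ($m{\left(D \right)} = -6 + \left(\left(6 + 16\right) + D\right) = -6 + \left(22 + D\right) = 16 + D$)
$\left(O{\left(21,8 \right)} + s{\left(29 \right)}\right) + m{\left(30 \right)} = \left(-57 + \left(1 - \frac{29}{3}\right)\right) + \left(16 + 30\right) = \left(-57 + \left(1 - \frac{29}{3}\right)\right) + 46 = \left(-57 - \frac{26}{3}\right) + 46 = - \frac{197}{3} + 46 = - \frac{59}{3}$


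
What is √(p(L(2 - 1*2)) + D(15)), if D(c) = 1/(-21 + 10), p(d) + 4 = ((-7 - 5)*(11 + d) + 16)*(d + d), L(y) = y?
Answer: 3*I*√55/11 ≈ 2.0226*I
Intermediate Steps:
p(d) = -4 + 2*d*(-116 - 12*d) (p(d) = -4 + ((-7 - 5)*(11 + d) + 16)*(d + d) = -4 + (-12*(11 + d) + 16)*(2*d) = -4 + ((-132 - 12*d) + 16)*(2*d) = -4 + (-116 - 12*d)*(2*d) = -4 + 2*d*(-116 - 12*d))
D(c) = -1/11 (D(c) = 1/(-11) = -1/11)
√(p(L(2 - 1*2)) + D(15)) = √((-4 - 232*(2 - 1*2) - 24*(2 - 1*2)²) - 1/11) = √((-4 - 232*(2 - 2) - 24*(2 - 2)²) - 1/11) = √((-4 - 232*0 - 24*0²) - 1/11) = √((-4 + 0 - 24*0) - 1/11) = √((-4 + 0 + 0) - 1/11) = √(-4 - 1/11) = √(-45/11) = 3*I*√55/11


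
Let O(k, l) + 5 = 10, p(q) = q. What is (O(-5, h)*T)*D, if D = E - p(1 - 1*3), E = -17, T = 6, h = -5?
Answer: -450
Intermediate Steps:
O(k, l) = 5 (O(k, l) = -5 + 10 = 5)
D = -15 (D = -17 - (1 - 1*3) = -17 - (1 - 3) = -17 - 1*(-2) = -17 + 2 = -15)
(O(-5, h)*T)*D = (5*6)*(-15) = 30*(-15) = -450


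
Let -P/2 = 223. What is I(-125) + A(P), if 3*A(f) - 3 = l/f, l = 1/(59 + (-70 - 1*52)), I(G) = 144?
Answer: 12222631/84294 ≈ 145.00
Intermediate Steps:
l = -1/63 (l = 1/(59 + (-70 - 52)) = 1/(59 - 122) = 1/(-63) = -1/63 ≈ -0.015873)
P = -446 (P = -2*223 = -446)
A(f) = 1 - 1/(189*f) (A(f) = 1 + (-1/(63*f))/3 = 1 - 1/(189*f))
I(-125) + A(P) = 144 + (-1/189 - 446)/(-446) = 144 - 1/446*(-84295/189) = 144 + 84295/84294 = 12222631/84294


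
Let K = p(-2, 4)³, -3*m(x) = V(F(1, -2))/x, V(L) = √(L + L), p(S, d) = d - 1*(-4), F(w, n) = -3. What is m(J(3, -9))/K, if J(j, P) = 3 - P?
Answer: -I*√6/18432 ≈ -0.00013289*I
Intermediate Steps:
p(S, d) = 4 + d (p(S, d) = d + 4 = 4 + d)
V(L) = √2*√L (V(L) = √(2*L) = √2*√L)
m(x) = -I*√6/(3*x) (m(x) = -√2*√(-3)/(3*x) = -√2*(I*√3)/(3*x) = -I*√6/(3*x))
K = 512 (K = (4 + 4)³ = 8³ = 512)
m(J(3, -9))/K = -I*√6/(3*(3 - 1*(-9)))/512 = -I*√6/(3*(3 + 9))*(1/512) = -⅓*I*√6/12*(1/512) = -⅓*I*√6*1/12*(1/512) = -I*√6/36*(1/512) = -I*√6/18432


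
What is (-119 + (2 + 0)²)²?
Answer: 13225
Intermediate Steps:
(-119 + (2 + 0)²)² = (-119 + 2²)² = (-119 + 4)² = (-115)² = 13225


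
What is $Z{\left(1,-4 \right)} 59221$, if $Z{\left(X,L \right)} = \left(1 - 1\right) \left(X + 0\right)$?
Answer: $0$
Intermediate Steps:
$Z{\left(X,L \right)} = 0$ ($Z{\left(X,L \right)} = 0 X = 0$)
$Z{\left(1,-4 \right)} 59221 = 0 \cdot 59221 = 0$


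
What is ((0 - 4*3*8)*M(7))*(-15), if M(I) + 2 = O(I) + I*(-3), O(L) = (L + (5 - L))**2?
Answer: 2880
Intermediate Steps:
O(L) = 25 (O(L) = 5**2 = 25)
M(I) = 23 - 3*I (M(I) = -2 + (25 + I*(-3)) = -2 + (25 - 3*I) = 23 - 3*I)
((0 - 4*3*8)*M(7))*(-15) = ((0 - 4*3*8)*(23 - 3*7))*(-15) = ((0 - 12*8)*(23 - 21))*(-15) = ((0 - 96)*2)*(-15) = -96*2*(-15) = -192*(-15) = 2880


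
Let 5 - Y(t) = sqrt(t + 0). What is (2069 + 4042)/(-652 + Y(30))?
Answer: -564831/59797 + 873*sqrt(30)/59797 ≈ -9.3658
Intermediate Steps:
Y(t) = 5 - sqrt(t) (Y(t) = 5 - sqrt(t + 0) = 5 - sqrt(t))
(2069 + 4042)/(-652 + Y(30)) = (2069 + 4042)/(-652 + (5 - sqrt(30))) = 6111/(-647 - sqrt(30))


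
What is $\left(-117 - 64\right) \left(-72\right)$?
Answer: $13032$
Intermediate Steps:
$\left(-117 - 64\right) \left(-72\right) = \left(-181\right) \left(-72\right) = 13032$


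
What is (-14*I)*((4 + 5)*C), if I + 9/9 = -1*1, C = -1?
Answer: -252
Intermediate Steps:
I = -2 (I = -1 - 1*1 = -1 - 1 = -2)
(-14*I)*((4 + 5)*C) = (-14*(-2))*((4 + 5)*(-1)) = 28*(9*(-1)) = 28*(-9) = -252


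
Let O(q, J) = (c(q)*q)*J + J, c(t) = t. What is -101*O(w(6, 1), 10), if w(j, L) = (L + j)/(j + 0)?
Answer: -42925/18 ≈ -2384.7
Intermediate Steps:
w(j, L) = (L + j)/j
O(q, J) = J + J*q² (O(q, J) = (q*q)*J + J = q²*J + J = J*q² + J = J + J*q²)
-101*O(w(6, 1), 10) = -1010*(1 + ((1 + 6)/6)²) = -1010*(1 + ((⅙)*7)²) = -1010*(1 + (7/6)²) = -1010*(1 + 49/36) = -1010*85/36 = -101*425/18 = -42925/18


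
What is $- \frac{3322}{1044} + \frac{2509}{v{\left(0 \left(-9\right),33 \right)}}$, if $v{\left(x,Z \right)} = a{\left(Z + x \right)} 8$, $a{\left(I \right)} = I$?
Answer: $\frac{145199}{22968} \approx 6.3218$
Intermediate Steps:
$v{\left(x,Z \right)} = 8 Z + 8 x$ ($v{\left(x,Z \right)} = \left(Z + x\right) 8 = 8 Z + 8 x$)
$- \frac{3322}{1044} + \frac{2509}{v{\left(0 \left(-9\right),33 \right)}} = - \frac{3322}{1044} + \frac{2509}{8 \cdot 33 + 8 \cdot 0 \left(-9\right)} = \left(-3322\right) \frac{1}{1044} + \frac{2509}{264 + 8 \cdot 0} = - \frac{1661}{522} + \frac{2509}{264 + 0} = - \frac{1661}{522} + \frac{2509}{264} = \frac{145199}{22968}$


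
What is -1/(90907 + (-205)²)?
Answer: -1/132932 ≈ -7.5226e-6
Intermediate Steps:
-1/(90907 + (-205)²) = -1/(90907 + 42025) = -1/132932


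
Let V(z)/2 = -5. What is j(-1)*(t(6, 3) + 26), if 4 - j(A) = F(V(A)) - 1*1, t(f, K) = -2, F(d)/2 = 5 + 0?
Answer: -120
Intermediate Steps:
V(z) = -10 (V(z) = 2*(-5) = -10)
F(d) = 10 (F(d) = 2*(5 + 0) = 2*5 = 10)
j(A) = -5 (j(A) = 4 - (10 - 1*1) = 4 - (10 - 1) = 4 - 1*9 = 4 - 9 = -5)
j(-1)*(t(6, 3) + 26) = -5*(-2 + 26) = -5*24 = -120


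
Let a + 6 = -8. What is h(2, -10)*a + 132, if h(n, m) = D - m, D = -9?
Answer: 118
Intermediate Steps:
a = -14 (a = -6 - 8 = -14)
h(n, m) = -9 - m
h(2, -10)*a + 132 = (-9 - 1*(-10))*(-14) + 132 = (-9 + 10)*(-14) + 132 = 1*(-14) + 132 = -14 + 132 = 118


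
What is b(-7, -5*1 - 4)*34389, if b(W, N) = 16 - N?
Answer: 859725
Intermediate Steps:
b(-7, -5*1 - 4)*34389 = (16 - (-5*1 - 4))*34389 = (16 - (-5 - 4))*34389 = (16 - 1*(-9))*34389 = (16 + 9)*34389 = 25*34389 = 859725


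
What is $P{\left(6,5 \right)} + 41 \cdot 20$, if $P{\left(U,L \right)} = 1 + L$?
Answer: $826$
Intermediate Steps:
$P{\left(6,5 \right)} + 41 \cdot 20 = \left(1 + 5\right) + 41 \cdot 20 = 6 + 820 = 826$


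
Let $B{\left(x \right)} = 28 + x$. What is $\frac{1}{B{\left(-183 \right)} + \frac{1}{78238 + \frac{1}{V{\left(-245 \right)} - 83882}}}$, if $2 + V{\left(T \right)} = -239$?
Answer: $- \frac{6581615273}{1020150283192} \approx -0.0064516$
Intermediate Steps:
$V{\left(T \right)} = -241$ ($V{\left(T \right)} = -2 - 239 = -241$)
$\frac{1}{B{\left(-183 \right)} + \frac{1}{78238 + \frac{1}{V{\left(-245 \right)} - 83882}}} = \frac{1}{\left(28 - 183\right) + \frac{1}{78238 + \frac{1}{-241 - 83882}}} = \frac{1}{-155 + \frac{1}{78238 + \frac{1}{-84123}}} = \frac{1}{-155 + \frac{1}{78238 - \frac{1}{84123}}} = \frac{1}{-155 + \frac{1}{\frac{6581615273}{84123}}} = \frac{1}{-155 + \frac{84123}{6581615273}} = \frac{1}{- \frac{1020150283192}{6581615273}} = - \frac{6581615273}{1020150283192}$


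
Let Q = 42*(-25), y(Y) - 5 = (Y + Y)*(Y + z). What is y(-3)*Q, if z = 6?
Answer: 13650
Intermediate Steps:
y(Y) = 5 + 2*Y*(6 + Y) (y(Y) = 5 + (Y + Y)*(Y + 6) = 5 + (2*Y)*(6 + Y) = 5 + 2*Y*(6 + Y))
Q = -1050
y(-3)*Q = (5 + 2*(-3)² + 12*(-3))*(-1050) = (5 + 2*9 - 36)*(-1050) = (5 + 18 - 36)*(-1050) = -13*(-1050) = 13650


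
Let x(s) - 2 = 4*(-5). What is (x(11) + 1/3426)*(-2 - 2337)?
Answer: 144239113/3426 ≈ 42101.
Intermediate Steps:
x(s) = -18 (x(s) = 2 + 4*(-5) = 2 - 20 = -18)
(x(11) + 1/3426)*(-2 - 2337) = (-18 + 1/3426)*(-2 - 2337) = (-18 + 1/3426)*(-2339) = -61667/3426*(-2339) = 144239113/3426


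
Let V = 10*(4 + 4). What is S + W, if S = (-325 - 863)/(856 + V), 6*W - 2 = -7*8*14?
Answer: -10265/78 ≈ -131.60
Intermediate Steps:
V = 80 (V = 10*8 = 80)
W = -391/3 (W = ⅓ + (-7*8*14)/6 = ⅓ + (-56*14)/6 = ⅓ + (⅙)*(-784) = ⅓ - 392/3 = -391/3 ≈ -130.33)
S = -33/26 (S = (-325 - 863)/(856 + 80) = -1188/936 = -1188*1/936 = -33/26 ≈ -1.2692)
S + W = -33/26 - 391/3 = -10265/78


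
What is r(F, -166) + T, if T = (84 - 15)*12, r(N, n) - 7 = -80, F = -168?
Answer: 755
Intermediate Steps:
r(N, n) = -73 (r(N, n) = 7 - 80 = -73)
T = 828 (T = 69*12 = 828)
r(F, -166) + T = -73 + 828 = 755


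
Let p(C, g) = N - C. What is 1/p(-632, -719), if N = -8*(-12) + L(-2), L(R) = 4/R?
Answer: 1/726 ≈ 0.0013774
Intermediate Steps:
N = 94 (N = -8*(-12) + 4/(-2) = 96 + 4*(-1/2) = 96 - 2 = 94)
p(C, g) = 94 - C
1/p(-632, -719) = 1/(94 - 1*(-632)) = 1/(94 + 632) = 1/726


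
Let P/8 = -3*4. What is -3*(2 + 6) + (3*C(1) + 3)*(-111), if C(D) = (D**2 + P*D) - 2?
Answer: 31944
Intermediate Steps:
P = -96 (P = 8*(-3*4) = 8*(-12) = -96)
C(D) = -2 + D**2 - 96*D (C(D) = (D**2 - 96*D) - 2 = -2 + D**2 - 96*D)
-3*(2 + 6) + (3*C(1) + 3)*(-111) = -3*(2 + 6) + (3*(-2 + 1**2 - 96*1) + 3)*(-111) = -3*8 + (3*(-2 + 1 - 96) + 3)*(-111) = -24 + (3*(-97) + 3)*(-111) = -24 + (-291 + 3)*(-111) = -24 - 288*(-111) = -24 + 31968 = 31944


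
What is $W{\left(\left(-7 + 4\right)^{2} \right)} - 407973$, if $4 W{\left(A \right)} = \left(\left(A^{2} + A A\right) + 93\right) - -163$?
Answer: $- \frac{815737}{2} \approx -4.0787 \cdot 10^{5}$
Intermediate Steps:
$W{\left(A \right)} = 64 + \frac{A^{2}}{2}$ ($W{\left(A \right)} = \frac{\left(\left(A^{2} + A A\right) + 93\right) - -163}{4} = \frac{\left(\left(A^{2} + A^{2}\right) + 93\right) + 163}{4} = \frac{\left(2 A^{2} + 93\right) + 163}{4} = \frac{\left(93 + 2 A^{2}\right) + 163}{4} = \frac{256 + 2 A^{2}}{4} = 64 + \frac{A^{2}}{2}$)
$W{\left(\left(-7 + 4\right)^{2} \right)} - 407973 = \left(64 + \frac{\left(\left(-7 + 4\right)^{2}\right)^{2}}{2}\right) - 407973 = \left(64 + \frac{\left(\left(-3\right)^{2}\right)^{2}}{2}\right) - 407973 = \left(64 + \frac{9^{2}}{2}\right) - 407973 = \left(64 + \frac{1}{2} \cdot 81\right) - 407973 = \left(64 + \frac{81}{2}\right) - 407973 = \frac{209}{2} - 407973 = - \frac{815737}{2}$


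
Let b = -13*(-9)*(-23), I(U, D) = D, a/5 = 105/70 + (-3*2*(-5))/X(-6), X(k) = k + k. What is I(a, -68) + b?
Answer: -2759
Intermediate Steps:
X(k) = 2*k
a = -5 (a = 5*(105/70 + (-3*2*(-5))/((2*(-6)))) = 5*(105*(1/70) - 6*(-5)/(-12)) = 5*(3/2 + 30*(-1/12)) = 5*(3/2 - 5/2) = 5*(-1) = -5)
b = -2691 (b = 117*(-23) = -2691)
I(a, -68) + b = -68 - 2691 = -2759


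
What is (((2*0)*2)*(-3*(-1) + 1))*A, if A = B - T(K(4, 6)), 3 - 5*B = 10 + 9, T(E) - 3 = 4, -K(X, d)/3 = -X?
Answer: 0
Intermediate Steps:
K(X, d) = 3*X (K(X, d) = -(-3)*X = 3*X)
T(E) = 7 (T(E) = 3 + 4 = 7)
B = -16/5 (B = 3/5 - (10 + 9)/5 = 3/5 - 1/5*19 = 3/5 - 19/5 = -16/5 ≈ -3.2000)
A = -51/5 (A = -16/5 - 1*7 = -16/5 - 7 = -51/5 ≈ -10.200)
(((2*0)*2)*(-3*(-1) + 1))*A = (((2*0)*2)*(-3*(-1) + 1))*(-51/5) = ((0*2)*(3 + 1))*(-51/5) = (0*4)*(-51/5) = 0*(-51/5) = 0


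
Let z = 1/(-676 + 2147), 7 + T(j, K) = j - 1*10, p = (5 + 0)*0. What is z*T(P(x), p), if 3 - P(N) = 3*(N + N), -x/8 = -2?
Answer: -110/1471 ≈ -0.074779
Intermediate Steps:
x = 16 (x = -8*(-2) = 16)
P(N) = 3 - 6*N (P(N) = 3 - 3*(N + N) = 3 - 3*2*N = 3 - 6*N)
p = 0 (p = 5*0 = 0)
T(j, K) = -17 + j (T(j, K) = -7 + (j - 1*10) = -7 + (j - 10) = -7 + (-10 + j) = -17 + j)
z = 1/1471 ≈ 0.00067981
z*T(P(x), p) = (-17 + (3 - 6*16))/1471 = (-17 + (3 - 96))/1471 = (-17 - 93)/1471 = (1/1471)*(-110) = -110/1471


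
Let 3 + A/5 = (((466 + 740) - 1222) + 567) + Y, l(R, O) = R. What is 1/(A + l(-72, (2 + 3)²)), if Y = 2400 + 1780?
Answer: 1/23568 ≈ 4.2430e-5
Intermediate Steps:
Y = 4180
A = 23640 (A = -15 + 5*((((466 + 740) - 1222) + 567) + 4180) = -15 + 5*(((1206 - 1222) + 567) + 4180) = -15 + 5*((-16 + 567) + 4180) = -15 + 5*(551 + 4180) = -15 + 5*4731 = -15 + 23655 = 23640)
1/(A + l(-72, (2 + 3)²)) = 1/(23640 - 72) = 1/23568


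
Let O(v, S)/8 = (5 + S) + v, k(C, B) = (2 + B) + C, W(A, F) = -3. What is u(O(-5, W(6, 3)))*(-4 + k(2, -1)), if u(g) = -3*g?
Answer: -72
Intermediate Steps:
k(C, B) = 2 + B + C
O(v, S) = 40 + 8*S + 8*v (O(v, S) = 8*((5 + S) + v) = 8*(5 + S + v) = 40 + 8*S + 8*v)
u(O(-5, W(6, 3)))*(-4 + k(2, -1)) = (-3*(40 + 8*(-3) + 8*(-5)))*(-4 + (2 - 1 + 2)) = (-3*(40 - 24 - 40))*(-4 + 3) = -3*(-24)*(-1) = 72*(-1) = -72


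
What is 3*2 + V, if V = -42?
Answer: -36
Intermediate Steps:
3*2 + V = 3*2 - 42 = 6 - 42 = -36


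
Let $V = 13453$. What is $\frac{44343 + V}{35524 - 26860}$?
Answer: $\frac{14449}{2166} \approx 6.6708$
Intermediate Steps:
$\frac{44343 + V}{35524 - 26860} = \frac{44343 + 13453}{35524 - 26860} = \frac{57796}{8664} = 57796 \cdot \frac{1}{8664} = \frac{14449}{2166}$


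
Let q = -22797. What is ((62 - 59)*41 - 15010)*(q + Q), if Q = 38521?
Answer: -234083188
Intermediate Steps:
((62 - 59)*41 - 15010)*(q + Q) = ((62 - 59)*41 - 15010)*(-22797 + 38521) = (3*41 - 15010)*15724 = (123 - 15010)*15724 = -14887*15724 = -234083188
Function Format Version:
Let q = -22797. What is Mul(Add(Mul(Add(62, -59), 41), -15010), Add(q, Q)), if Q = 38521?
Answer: -234083188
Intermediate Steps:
Mul(Add(Mul(Add(62, -59), 41), -15010), Add(q, Q)) = Mul(Add(Mul(Add(62, -59), 41), -15010), Add(-22797, 38521)) = Mul(Add(Mul(3, 41), -15010), 15724) = Mul(Add(123, -15010), 15724) = Mul(-14887, 15724) = -234083188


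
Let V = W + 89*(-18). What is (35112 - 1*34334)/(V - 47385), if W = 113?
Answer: -389/24437 ≈ -0.015918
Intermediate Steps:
V = -1489 (V = 113 + 89*(-18) = 113 - 1602 = -1489)
(35112 - 1*34334)/(V - 47385) = (35112 - 1*34334)/(-1489 - 47385) = (35112 - 34334)/(-48874) = 778*(-1/48874) = -389/24437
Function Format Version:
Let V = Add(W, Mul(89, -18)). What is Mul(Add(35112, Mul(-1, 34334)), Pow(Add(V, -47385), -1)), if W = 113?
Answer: Rational(-389, 24437) ≈ -0.015918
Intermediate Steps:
V = -1489 (V = Add(113, Mul(89, -18)) = Add(113, -1602) = -1489)
Mul(Add(35112, Mul(-1, 34334)), Pow(Add(V, -47385), -1)) = Mul(Add(35112, Mul(-1, 34334)), Pow(Add(-1489, -47385), -1)) = Mul(Add(35112, -34334), Pow(-48874, -1)) = Mul(778, Rational(-1, 48874)) = Rational(-389, 24437)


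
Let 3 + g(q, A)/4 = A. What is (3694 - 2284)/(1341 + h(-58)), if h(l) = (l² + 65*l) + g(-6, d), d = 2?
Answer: 1410/931 ≈ 1.5145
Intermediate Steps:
g(q, A) = -12 + 4*A
h(l) = -4 + l² + 65*l (h(l) = (l² + 65*l) + (-12 + 4*2) = (l² + 65*l) + (-12 + 8) = (l² + 65*l) - 4 = -4 + l² + 65*l)
(3694 - 2284)/(1341 + h(-58)) = (3694 - 2284)/(1341 + (-4 + (-58)² + 65*(-58))) = 1410/(1341 + (-4 + 3364 - 3770)) = 1410/(1341 - 410) = 1410/931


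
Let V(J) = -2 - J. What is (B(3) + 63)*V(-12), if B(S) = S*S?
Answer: 720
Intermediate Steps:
B(S) = S²
(B(3) + 63)*V(-12) = (3² + 63)*(-2 - 1*(-12)) = (9 + 63)*(-2 + 12) = 72*10 = 720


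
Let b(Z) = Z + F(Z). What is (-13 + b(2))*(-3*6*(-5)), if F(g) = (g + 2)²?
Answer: 450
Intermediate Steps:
F(g) = (2 + g)²
b(Z) = Z + (2 + Z)²
(-13 + b(2))*(-3*6*(-5)) = (-13 + (2 + (2 + 2)²))*(-3*6*(-5)) = (-13 + (2 + 4²))*(-18*(-5)) = (-13 + (2 + 16))*90 = (-13 + 18)*90 = 5*90 = 450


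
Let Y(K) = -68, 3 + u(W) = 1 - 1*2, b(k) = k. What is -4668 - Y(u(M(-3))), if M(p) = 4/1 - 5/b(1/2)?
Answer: -4600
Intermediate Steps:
M(p) = -6 (M(p) = 4/1 - 5/(1/2) = 4*1 - 5/½ = 4 - 5*2 = 4 - 10 = -6)
u(W) = -4 (u(W) = -3 + (1 - 1*2) = -3 + (1 - 2) = -3 - 1 = -4)
-4668 - Y(u(M(-3))) = -4668 - 1*(-68) = -4668 + 68 = -4600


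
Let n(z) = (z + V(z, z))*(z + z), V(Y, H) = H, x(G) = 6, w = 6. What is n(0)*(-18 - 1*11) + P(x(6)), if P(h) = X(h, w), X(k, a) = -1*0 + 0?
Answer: 0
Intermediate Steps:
X(k, a) = 0 (X(k, a) = 0 + 0 = 0)
P(h) = 0
n(z) = 4*z**2 (n(z) = (z + z)*(z + z) = (2*z)*(2*z) = 4*z**2)
n(0)*(-18 - 1*11) + P(x(6)) = (4*0**2)*(-18 - 1*11) + 0 = (4*0)*(-18 - 11) + 0 = 0*(-29) + 0 = 0 + 0 = 0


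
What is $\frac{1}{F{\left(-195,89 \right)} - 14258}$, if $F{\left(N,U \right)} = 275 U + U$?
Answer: $\frac{1}{10306} \approx 9.7031 \cdot 10^{-5}$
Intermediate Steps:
$F{\left(N,U \right)} = 276 U$
$\frac{1}{F{\left(-195,89 \right)} - 14258} = \frac{1}{276 \cdot 89 - 14258} = \frac{1}{24564 - 14258} = \frac{1}{10306}$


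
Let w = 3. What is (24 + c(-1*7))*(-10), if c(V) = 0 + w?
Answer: -270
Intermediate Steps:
c(V) = 3 (c(V) = 0 + 3 = 3)
(24 + c(-1*7))*(-10) = (24 + 3)*(-10) = 27*(-10) = -270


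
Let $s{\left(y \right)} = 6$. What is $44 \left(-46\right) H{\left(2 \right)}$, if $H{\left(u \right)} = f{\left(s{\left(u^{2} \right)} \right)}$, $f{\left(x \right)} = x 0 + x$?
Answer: $-12144$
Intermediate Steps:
$f{\left(x \right)} = x$ ($f{\left(x \right)} = 0 + x = x$)
$H{\left(u \right)} = 6$
$44 \left(-46\right) H{\left(2 \right)} = 44 \left(-46\right) 6 = \left(-2024\right) 6 = -12144$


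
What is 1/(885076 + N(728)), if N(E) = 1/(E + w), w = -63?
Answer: 665/588575541 ≈ 1.1298e-6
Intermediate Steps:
N(E) = 1/(-63 + E) (N(E) = 1/(E - 63) = 1/(-63 + E))
1/(885076 + N(728)) = 1/(885076 + 1/(-63 + 728)) = 1/(885076 + 1/665) = 1/(588575541/665) = 665/588575541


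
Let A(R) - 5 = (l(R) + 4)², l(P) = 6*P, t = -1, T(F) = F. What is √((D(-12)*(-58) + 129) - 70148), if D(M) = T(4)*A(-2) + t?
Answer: I*√85969 ≈ 293.2*I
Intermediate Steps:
A(R) = 5 + (4 + 6*R)² (A(R) = 5 + (6*R + 4)² = 5 + (4 + 6*R)²)
D(M) = 275 (D(M) = 4*(5 + 4*(2 + 3*(-2))²) - 1 = 4*(5 + 4*(2 - 6)²) - 1 = 4*(5 + 4*(-4)²) - 1 = 4*(5 + 4*16) - 1 = 4*(5 + 64) - 1 = 4*69 - 1 = 276 - 1 = 275)
√((D(-12)*(-58) + 129) - 70148) = √((275*(-58) + 129) - 70148) = √((-15950 + 129) - 70148) = √(-15821 - 70148) = √(-85969) = I*√85969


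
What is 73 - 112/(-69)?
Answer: 5149/69 ≈ 74.623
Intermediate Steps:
73 - 112/(-69) = 73 - 1/69*(-112) = 73 + 112/69 = 5149/69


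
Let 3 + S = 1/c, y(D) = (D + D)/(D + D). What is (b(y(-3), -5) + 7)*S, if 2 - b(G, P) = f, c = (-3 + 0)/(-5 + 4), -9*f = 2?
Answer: -664/27 ≈ -24.593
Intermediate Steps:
f = -2/9 (f = -⅑*2 = -2/9 ≈ -0.22222)
c = 3 (c = -3/(-1) = -3*(-1) = 3)
y(D) = 1 (y(D) = (2*D)/((2*D)) = (2*D)*(1/(2*D)) = 1)
S = -8/3 (S = -3 + 1/3 = -3 + ⅓ = -8/3 ≈ -2.6667)
b(G, P) = 20/9 (b(G, P) = 2 - 1*(-2/9) = 2 + 2/9 = 20/9)
(b(y(-3), -5) + 7)*S = (20/9 + 7)*(-8/3) = (83/9)*(-8/3) = -664/27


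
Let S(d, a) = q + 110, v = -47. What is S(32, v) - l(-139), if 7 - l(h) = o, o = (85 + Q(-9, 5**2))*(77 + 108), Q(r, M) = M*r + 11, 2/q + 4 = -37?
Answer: -974244/41 ≈ -23762.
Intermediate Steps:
q = -2/41 (q = 2/(-4 - 37) = 2/(-41) = 2*(-1/41) = -2/41 ≈ -0.048781)
Q(r, M) = 11 + M*r
S(d, a) = 4508/41 (S(d, a) = -2/41 + 110 = 4508/41)
o = -23865 (o = (85 + (11 + 5**2*(-9)))*(77 + 108) = (85 + (11 + 25*(-9)))*185 = (85 + (11 - 225))*185 = (85 - 214)*185 = -129*185 = -23865)
l(h) = 23872 (l(h) = 7 - 1*(-23865) = 7 + 23865 = 23872)
S(32, v) - l(-139) = 4508/41 - 1*23872 = 4508/41 - 23872 = -974244/41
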